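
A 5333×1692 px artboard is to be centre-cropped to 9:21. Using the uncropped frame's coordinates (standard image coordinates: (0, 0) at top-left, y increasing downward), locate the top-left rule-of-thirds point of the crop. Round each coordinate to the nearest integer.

5333/1692 > 9/21, so the 9:21 crop keeps the full height 1692 and trims width to 1692 × 9/21 = 725.14 px.
Left offset = (5333 − 725.14)/2 = 2303.93 px; top offset = 0.
Top-left is one-third across and one-third down within the crop:
x = 2303.93 + 1 × 725.14/3 ≈ 2546; y = 0.00 + 1 × 1692.00/3 ≈ 564.

x = 2546 px, y = 564 px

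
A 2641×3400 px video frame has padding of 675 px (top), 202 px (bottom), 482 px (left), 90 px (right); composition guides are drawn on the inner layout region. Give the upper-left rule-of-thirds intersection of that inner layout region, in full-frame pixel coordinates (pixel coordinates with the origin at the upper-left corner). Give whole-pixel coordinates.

(1172, 1516)

Content width = 2641 − 482 − 90 = 2069 px; content height = 3400 − 675 − 202 = 2523 px.
Upper-left is one-third across and one-third down within the inner layout region.
x = 482 + 1 × 2069/3 = 482 + 689.67 ≈ 1172
y = 675 + 1 × 2523/3 = 675 + 841.00 ≈ 1516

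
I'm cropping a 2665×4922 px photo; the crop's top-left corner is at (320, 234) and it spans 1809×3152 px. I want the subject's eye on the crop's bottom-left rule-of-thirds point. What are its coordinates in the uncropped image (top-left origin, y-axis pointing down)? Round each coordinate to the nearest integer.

x = 923 px, y = 2335 px

One third of the crop width 1809 is 603.00 px.
One third of the crop height 3152 is 1050.67 px.
The bottom-left point is one-third across and two-thirds down within the crop:
x = 320 + 1 × 603.00 ≈ 923; y = 234 + 2 × 1050.67 ≈ 2335.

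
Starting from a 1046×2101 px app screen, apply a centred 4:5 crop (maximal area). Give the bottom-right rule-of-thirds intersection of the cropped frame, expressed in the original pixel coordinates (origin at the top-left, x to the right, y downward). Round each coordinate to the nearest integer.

(697, 1268)

1046/2101 < 4/5, so the 4:5 crop keeps the full width 1046 and trims height to 1046 × 5/4 = 1307.50 px.
Top offset = (2101 − 1307.50)/2 = 396.75 px; left offset = 0.
Bottom-right is two-thirds across and two-thirds down within the crop:
x = 0.00 + 2 × 1046.00/3 ≈ 697; y = 396.75 + 2 × 1307.50/3 ≈ 1268.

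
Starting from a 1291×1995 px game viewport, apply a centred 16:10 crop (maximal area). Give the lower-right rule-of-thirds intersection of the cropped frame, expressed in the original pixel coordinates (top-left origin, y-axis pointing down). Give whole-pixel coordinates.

(861, 1132)

1291/1995 < 16/10, so the 16:10 crop keeps the full width 1291 and trims height to 1291 × 10/16 = 806.88 px.
Top offset = (1995 − 806.88)/2 = 594.06 px; left offset = 0.
Lower-right is two-thirds across and two-thirds down within the crop:
x = 0.00 + 2 × 1291.00/3 ≈ 861; y = 594.06 + 2 × 806.88/3 ≈ 1132.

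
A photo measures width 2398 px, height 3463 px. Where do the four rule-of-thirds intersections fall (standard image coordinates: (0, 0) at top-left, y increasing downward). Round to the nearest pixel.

(799, 1154), (1599, 1154), (799, 2309), (1599, 2309)

One third of 2398 is 799.33; one third of 3463 is 1154.33.
Vertical third lines at x = 799 and x = 1599; horizontal third lines at y = 1154 and y = 2309.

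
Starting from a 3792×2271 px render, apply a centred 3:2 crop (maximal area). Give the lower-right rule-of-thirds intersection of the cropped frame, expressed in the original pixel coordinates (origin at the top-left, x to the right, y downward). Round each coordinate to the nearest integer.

3792/2271 > 3/2, so the 3:2 crop keeps the full height 2271 and trims width to 2271 × 3/2 = 3406.50 px.
Left offset = (3792 − 3406.50)/2 = 192.75 px; top offset = 0.
Lower-right is two-thirds across and two-thirds down within the crop:
x = 192.75 + 2 × 3406.50/3 ≈ 2464; y = 0.00 + 2 × 2271.00/3 ≈ 1514.

(2464, 1514)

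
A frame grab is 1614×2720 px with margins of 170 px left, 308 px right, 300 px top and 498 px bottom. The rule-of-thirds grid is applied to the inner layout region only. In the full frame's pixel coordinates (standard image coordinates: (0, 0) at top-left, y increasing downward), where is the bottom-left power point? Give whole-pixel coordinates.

x = 549 px, y = 1581 px

Content width = 1614 − 170 − 308 = 1136 px; content height = 2720 − 300 − 498 = 1922 px.
Bottom-left is one-third across and two-thirds down within the inner layout region.
x = 170 + 1 × 1136/3 = 170 + 378.67 ≈ 549
y = 300 + 2 × 1922/3 = 300 + 1281.33 ≈ 1581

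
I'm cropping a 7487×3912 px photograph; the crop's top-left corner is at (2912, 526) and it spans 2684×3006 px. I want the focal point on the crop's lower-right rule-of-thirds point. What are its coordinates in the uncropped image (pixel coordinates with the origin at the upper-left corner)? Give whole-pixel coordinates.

One third of the crop width 2684 is 894.67 px.
One third of the crop height 3006 is 1002.00 px.
The lower-right point is two-thirds across and two-thirds down within the crop:
x = 2912 + 2 × 894.67 ≈ 4701; y = 526 + 2 × 1002.00 ≈ 2530.

(4701, 2530)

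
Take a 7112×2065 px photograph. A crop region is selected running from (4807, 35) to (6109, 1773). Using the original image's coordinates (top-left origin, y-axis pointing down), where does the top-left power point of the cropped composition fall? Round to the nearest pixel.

Crop width = 6109 − 4807 = 1302 px; one third is 434.00 px.
Crop height = 1773 − 35 = 1738 px; one third is 579.33 px.
The top-left point is one-third across and one-third down within the crop:
x = 4807 + 1 × 434.00 ≈ 5241; y = 35 + 1 × 579.33 ≈ 614.

x = 5241 px, y = 614 px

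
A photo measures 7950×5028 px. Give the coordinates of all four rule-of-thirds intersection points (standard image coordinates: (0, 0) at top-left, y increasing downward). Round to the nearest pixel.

One third of 7950 is 2650; one third of 5028 is 1676.
Vertical third lines at x = 2650 and x = 5300; horizontal third lines at y = 1676 and y = 3352.

(2650, 1676), (5300, 1676), (2650, 3352), (5300, 3352)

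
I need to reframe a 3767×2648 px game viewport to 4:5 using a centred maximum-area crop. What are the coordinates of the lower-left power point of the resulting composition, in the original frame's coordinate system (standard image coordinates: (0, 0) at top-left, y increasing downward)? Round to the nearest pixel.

3767/2648 > 4/5, so the 4:5 crop keeps the full height 2648 and trims width to 2648 × 4/5 = 2118.40 px.
Left offset = (3767 − 2118.40)/2 = 824.30 px; top offset = 0.
Lower-left is one-third across and two-thirds down within the crop:
x = 824.30 + 1 × 2118.40/3 ≈ 1530; y = 0.00 + 2 × 2648.00/3 ≈ 1765.

x = 1530 px, y = 1765 px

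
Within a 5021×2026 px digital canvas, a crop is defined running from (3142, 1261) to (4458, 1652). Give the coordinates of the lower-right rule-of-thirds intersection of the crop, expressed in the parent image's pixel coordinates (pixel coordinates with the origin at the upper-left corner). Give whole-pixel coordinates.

Crop width = 4458 − 3142 = 1316 px; one third is 438.67 px.
Crop height = 1652 − 1261 = 391 px; one third is 130.33 px.
The lower-right point is two-thirds across and two-thirds down within the crop:
x = 3142 + 2 × 438.67 ≈ 4019; y = 1261 + 2 × 130.33 ≈ 1522.

(4019, 1522)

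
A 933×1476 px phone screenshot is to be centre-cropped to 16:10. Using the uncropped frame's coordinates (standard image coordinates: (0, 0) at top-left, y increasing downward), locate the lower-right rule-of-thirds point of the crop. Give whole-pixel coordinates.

933/1476 < 16/10, so the 16:10 crop keeps the full width 933 and trims height to 933 × 10/16 = 583.12 px.
Top offset = (1476 − 583.12)/2 = 446.44 px; left offset = 0.
Lower-right is two-thirds across and two-thirds down within the crop:
x = 0.00 + 2 × 933.00/3 ≈ 622; y = 446.44 + 2 × 583.12/3 ≈ 835.

(622, 835)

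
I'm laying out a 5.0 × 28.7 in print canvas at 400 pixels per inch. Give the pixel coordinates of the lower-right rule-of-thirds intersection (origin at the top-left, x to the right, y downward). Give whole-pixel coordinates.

In pixels the canvas is 5.0 × 400 = 2000 wide and 28.7 × 400 = 11480 tall.
The lower-right point is two-thirds across and two-thirds down:
x = 2 × 2000/3 ≈ 1333; y = 2 × 11480/3 ≈ 7653.

x = 1333 px, y = 7653 px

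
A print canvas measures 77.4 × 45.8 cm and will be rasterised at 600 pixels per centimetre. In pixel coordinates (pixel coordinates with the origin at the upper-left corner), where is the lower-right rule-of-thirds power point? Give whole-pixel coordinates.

In pixels the canvas is 77.4 × 600 = 46440 wide and 45.8 × 600 = 27480 tall.
The lower-right point is two-thirds across and two-thirds down:
x = 2 × 46440/3 ≈ 30960; y = 2 × 27480/3 ≈ 18320.

x = 30960 px, y = 18320 px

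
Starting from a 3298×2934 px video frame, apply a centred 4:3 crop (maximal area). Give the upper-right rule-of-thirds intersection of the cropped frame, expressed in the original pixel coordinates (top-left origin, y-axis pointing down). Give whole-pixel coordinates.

3298/2934 < 4/3, so the 4:3 crop keeps the full width 3298 and trims height to 3298 × 3/4 = 2473.50 px.
Top offset = (2934 − 2473.50)/2 = 230.25 px; left offset = 0.
Upper-right is two-thirds across and one-third down within the crop:
x = 0.00 + 2 × 3298.00/3 ≈ 2199; y = 230.25 + 1 × 2473.50/3 ≈ 1055.

x = 2199 px, y = 1055 px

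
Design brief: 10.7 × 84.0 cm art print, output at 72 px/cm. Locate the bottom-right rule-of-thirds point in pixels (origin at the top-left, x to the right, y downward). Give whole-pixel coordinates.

In pixels the canvas is 10.7 × 72 = 770.4 wide and 84.0 × 72 = 6048 tall.
The bottom-right point is two-thirds across and two-thirds down:
x = 2 × 770.4/3 ≈ 514; y = 2 × 6048/3 ≈ 4032.

(514, 4032)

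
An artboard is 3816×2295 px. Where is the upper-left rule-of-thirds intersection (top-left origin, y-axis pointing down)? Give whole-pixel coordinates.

x = 1272 px, y = 765 px

The upper-left point sits one-third of the way across and one-third of the way down.
x = 1 × 3816/3 ≈ 1272; y = 1 × 2295/3 ≈ 765.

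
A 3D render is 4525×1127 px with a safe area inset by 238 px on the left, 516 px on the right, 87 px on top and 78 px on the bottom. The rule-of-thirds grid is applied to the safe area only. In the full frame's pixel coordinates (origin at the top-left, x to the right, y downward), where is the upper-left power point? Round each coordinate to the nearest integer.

Content width = 4525 − 238 − 516 = 3771 px; content height = 1127 − 87 − 78 = 962 px.
Upper-left is one-third across and one-third down within the safe area.
x = 238 + 1 × 3771/3 = 238 + 1257.00 ≈ 1495
y = 87 + 1 × 962/3 = 87 + 320.67 ≈ 408

x = 1495 px, y = 408 px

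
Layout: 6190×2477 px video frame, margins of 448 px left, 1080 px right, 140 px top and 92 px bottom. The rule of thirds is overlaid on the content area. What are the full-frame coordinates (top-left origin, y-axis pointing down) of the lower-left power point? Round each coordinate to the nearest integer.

Content width = 6190 − 448 − 1080 = 4662 px; content height = 2477 − 140 − 92 = 2245 px.
Lower-left is one-third across and two-thirds down within the content area.
x = 448 + 1 × 4662/3 = 448 + 1554.00 ≈ 2002
y = 140 + 2 × 2245/3 = 140 + 1496.67 ≈ 1637

(2002, 1637)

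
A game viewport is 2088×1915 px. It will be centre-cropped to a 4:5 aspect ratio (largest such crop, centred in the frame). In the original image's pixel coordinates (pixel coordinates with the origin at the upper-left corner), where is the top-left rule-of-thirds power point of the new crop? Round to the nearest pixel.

2088/1915 > 4/5, so the 4:5 crop keeps the full height 1915 and trims width to 1915 × 4/5 = 1532.00 px.
Left offset = (2088 − 1532.00)/2 = 278.00 px; top offset = 0.
Top-left is one-third across and one-third down within the crop:
x = 278.00 + 1 × 1532.00/3 ≈ 789; y = 0.00 + 1 × 1915.00/3 ≈ 638.

(789, 638)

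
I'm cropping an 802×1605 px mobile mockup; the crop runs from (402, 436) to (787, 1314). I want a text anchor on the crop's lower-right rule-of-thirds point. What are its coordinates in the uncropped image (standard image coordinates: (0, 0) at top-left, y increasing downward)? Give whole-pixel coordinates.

Crop width = 787 − 402 = 385 px; one third is 128.33 px.
Crop height = 1314 − 436 = 878 px; one third is 292.67 px.
The lower-right point is two-thirds across and two-thirds down within the crop:
x = 402 + 2 × 128.33 ≈ 659; y = 436 + 2 × 292.67 ≈ 1021.

x = 659 px, y = 1021 px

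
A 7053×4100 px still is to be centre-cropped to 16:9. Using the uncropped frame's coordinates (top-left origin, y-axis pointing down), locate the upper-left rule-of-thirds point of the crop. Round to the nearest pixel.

x = 2351 px, y = 1389 px

7053/4100 < 16/9, so the 16:9 crop keeps the full width 7053 and trims height to 7053 × 9/16 = 3967.31 px.
Top offset = (4100 − 3967.31)/2 = 66.34 px; left offset = 0.
Upper-left is one-third across and one-third down within the crop:
x = 0.00 + 1 × 7053.00/3 ≈ 2351; y = 66.34 + 1 × 3967.31/3 ≈ 1389.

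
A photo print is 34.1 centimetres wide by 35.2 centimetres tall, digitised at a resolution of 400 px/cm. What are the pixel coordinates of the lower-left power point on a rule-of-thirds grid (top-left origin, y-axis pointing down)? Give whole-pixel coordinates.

In pixels the canvas is 34.1 × 400 = 13640 wide and 35.2 × 400 = 14080 tall.
The lower-left point is one-third across and two-thirds down:
x = 1 × 13640/3 ≈ 4547; y = 2 × 14080/3 ≈ 9387.

x = 4547 px, y = 9387 px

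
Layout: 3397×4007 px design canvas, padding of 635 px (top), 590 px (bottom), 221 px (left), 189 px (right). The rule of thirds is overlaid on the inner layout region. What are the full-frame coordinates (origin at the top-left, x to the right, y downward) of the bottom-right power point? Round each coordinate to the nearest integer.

x = 2212 px, y = 2490 px

Content width = 3397 − 221 − 189 = 2987 px; content height = 4007 − 635 − 590 = 2782 px.
Bottom-right is two-thirds across and two-thirds down within the inner layout region.
x = 221 + 2 × 2987/3 = 221 + 1991.33 ≈ 2212
y = 635 + 2 × 2782/3 = 635 + 1854.67 ≈ 2490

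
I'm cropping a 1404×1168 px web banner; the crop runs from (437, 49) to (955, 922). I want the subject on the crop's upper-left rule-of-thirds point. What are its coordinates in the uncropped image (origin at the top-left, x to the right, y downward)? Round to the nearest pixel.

Crop width = 955 − 437 = 518 px; one third is 172.67 px.
Crop height = 922 − 49 = 873 px; one third is 291.00 px.
The upper-left point is one-third across and one-third down within the crop:
x = 437 + 1 × 172.67 ≈ 610; y = 49 + 1 × 291.00 ≈ 340.

(610, 340)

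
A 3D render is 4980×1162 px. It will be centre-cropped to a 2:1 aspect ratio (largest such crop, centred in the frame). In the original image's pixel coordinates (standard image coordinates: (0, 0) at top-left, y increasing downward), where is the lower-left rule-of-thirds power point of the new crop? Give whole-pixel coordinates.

4980/1162 > 2/1, so the 2:1 crop keeps the full height 1162 and trims width to 1162 × 2/1 = 2324.00 px.
Left offset = (4980 − 2324.00)/2 = 1328.00 px; top offset = 0.
Lower-left is one-third across and two-thirds down within the crop:
x = 1328.00 + 1 × 2324.00/3 ≈ 2103; y = 0.00 + 2 × 1162.00/3 ≈ 775.

x = 2103 px, y = 775 px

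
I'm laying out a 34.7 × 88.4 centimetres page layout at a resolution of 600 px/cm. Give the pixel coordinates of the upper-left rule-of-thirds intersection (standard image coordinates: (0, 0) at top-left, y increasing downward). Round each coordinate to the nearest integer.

In pixels the canvas is 34.7 × 600 = 20820 wide and 88.4 × 600 = 53040 tall.
The upper-left point is one-third across and one-third down:
x = 1 × 20820/3 ≈ 6940; y = 1 × 53040/3 ≈ 17680.

x = 6940 px, y = 17680 px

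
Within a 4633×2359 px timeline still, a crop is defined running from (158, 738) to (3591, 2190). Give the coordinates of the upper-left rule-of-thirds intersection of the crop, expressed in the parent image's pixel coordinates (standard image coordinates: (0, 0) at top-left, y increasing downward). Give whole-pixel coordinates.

Crop width = 3591 − 158 = 3433 px; one third is 1144.33 px.
Crop height = 2190 − 738 = 1452 px; one third is 484.00 px.
The upper-left point is one-third across and one-third down within the crop:
x = 158 + 1 × 1144.33 ≈ 1302; y = 738 + 1 × 484.00 ≈ 1222.

x = 1302 px, y = 1222 px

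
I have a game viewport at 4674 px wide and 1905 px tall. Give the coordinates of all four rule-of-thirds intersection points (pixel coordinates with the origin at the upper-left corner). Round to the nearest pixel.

(1558, 635), (3116, 635), (1558, 1270), (3116, 1270)

One third of 4674 is 1558; one third of 1905 is 635.
Vertical third lines at x = 1558 and x = 3116; horizontal third lines at y = 635 and y = 1270.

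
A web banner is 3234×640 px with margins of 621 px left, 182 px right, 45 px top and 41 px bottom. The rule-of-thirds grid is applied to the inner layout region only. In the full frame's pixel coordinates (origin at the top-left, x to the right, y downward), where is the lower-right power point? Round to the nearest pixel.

x = 2242 px, y = 414 px

Content width = 3234 − 621 − 182 = 2431 px; content height = 640 − 45 − 41 = 554 px.
Lower-right is two-thirds across and two-thirds down within the inner layout region.
x = 621 + 2 × 2431/3 = 621 + 1620.67 ≈ 2242
y = 45 + 2 × 554/3 = 45 + 369.33 ≈ 414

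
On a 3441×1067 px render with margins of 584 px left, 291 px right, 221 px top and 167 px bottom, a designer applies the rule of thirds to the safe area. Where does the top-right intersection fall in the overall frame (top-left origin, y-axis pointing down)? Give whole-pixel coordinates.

Content width = 3441 − 584 − 291 = 2566 px; content height = 1067 − 221 − 167 = 679 px.
Top-right is two-thirds across and one-third down within the safe area.
x = 584 + 2 × 2566/3 = 584 + 1710.67 ≈ 2295
y = 221 + 1 × 679/3 = 221 + 226.33 ≈ 447

(2295, 447)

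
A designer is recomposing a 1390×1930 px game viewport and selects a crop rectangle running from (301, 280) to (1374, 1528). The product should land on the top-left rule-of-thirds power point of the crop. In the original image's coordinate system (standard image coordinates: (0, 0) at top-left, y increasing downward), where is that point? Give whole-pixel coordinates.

x = 659 px, y = 696 px

Crop width = 1374 − 301 = 1073 px; one third is 357.67 px.
Crop height = 1528 − 280 = 1248 px; one third is 416.00 px.
The top-left point is one-third across and one-third down within the crop:
x = 301 + 1 × 357.67 ≈ 659; y = 280 + 1 × 416.00 ≈ 696.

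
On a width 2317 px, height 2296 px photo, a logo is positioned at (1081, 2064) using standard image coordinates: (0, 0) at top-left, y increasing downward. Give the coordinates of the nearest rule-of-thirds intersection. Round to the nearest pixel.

Third lines: x ∈ {772, 1545}, y ∈ {765, 1531}.
1081 is closer to x = 772; 2064 is closer to y = 1531.
So the nearest intersection is the lower-left power point.

x = 772 px, y = 1531 px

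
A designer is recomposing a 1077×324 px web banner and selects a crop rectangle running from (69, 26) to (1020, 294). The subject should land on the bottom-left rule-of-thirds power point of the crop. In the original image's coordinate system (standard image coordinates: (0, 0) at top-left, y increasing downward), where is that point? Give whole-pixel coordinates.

x = 386 px, y = 205 px

Crop width = 1020 − 69 = 951 px; one third is 317.00 px.
Crop height = 294 − 26 = 268 px; one third is 89.33 px.
The bottom-left point is one-third across and two-thirds down within the crop:
x = 69 + 1 × 317.00 ≈ 386; y = 26 + 2 × 89.33 ≈ 205.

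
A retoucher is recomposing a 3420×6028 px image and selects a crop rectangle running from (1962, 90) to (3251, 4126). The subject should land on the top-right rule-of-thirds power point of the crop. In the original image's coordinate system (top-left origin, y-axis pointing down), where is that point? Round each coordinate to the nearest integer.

(2821, 1435)

Crop width = 3251 − 1962 = 1289 px; one third is 429.67 px.
Crop height = 4126 − 90 = 4036 px; one third is 1345.33 px.
The top-right point is two-thirds across and one-third down within the crop:
x = 1962 + 2 × 429.67 ≈ 2821; y = 90 + 1 × 1345.33 ≈ 1435.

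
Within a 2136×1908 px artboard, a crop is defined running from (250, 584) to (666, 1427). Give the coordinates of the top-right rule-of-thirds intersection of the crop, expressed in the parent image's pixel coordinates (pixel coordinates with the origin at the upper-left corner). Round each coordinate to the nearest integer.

(527, 865)

Crop width = 666 − 250 = 416 px; one third is 138.67 px.
Crop height = 1427 − 584 = 843 px; one third is 281.00 px.
The top-right point is two-thirds across and one-third down within the crop:
x = 250 + 2 × 138.67 ≈ 527; y = 584 + 1 × 281.00 ≈ 865.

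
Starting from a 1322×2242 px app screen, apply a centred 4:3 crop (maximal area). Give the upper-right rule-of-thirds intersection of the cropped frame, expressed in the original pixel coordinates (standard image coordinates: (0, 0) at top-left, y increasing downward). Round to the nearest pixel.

x = 881 px, y = 956 px

1322/2242 < 4/3, so the 4:3 crop keeps the full width 1322 and trims height to 1322 × 3/4 = 991.50 px.
Top offset = (2242 − 991.50)/2 = 625.25 px; left offset = 0.
Upper-right is two-thirds across and one-third down within the crop:
x = 0.00 + 2 × 1322.00/3 ≈ 881; y = 625.25 + 1 × 991.50/3 ≈ 956.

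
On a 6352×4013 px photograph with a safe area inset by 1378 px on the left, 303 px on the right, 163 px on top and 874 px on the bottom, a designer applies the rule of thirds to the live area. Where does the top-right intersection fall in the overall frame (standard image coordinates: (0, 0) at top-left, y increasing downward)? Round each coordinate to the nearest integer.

x = 4492 px, y = 1155 px

Content width = 6352 − 1378 − 303 = 4671 px; content height = 4013 − 163 − 874 = 2976 px.
Top-right is two-thirds across and one-third down within the live area.
x = 1378 + 2 × 4671/3 = 1378 + 3114.00 ≈ 4492
y = 163 + 1 × 2976/3 = 163 + 992.00 ≈ 1155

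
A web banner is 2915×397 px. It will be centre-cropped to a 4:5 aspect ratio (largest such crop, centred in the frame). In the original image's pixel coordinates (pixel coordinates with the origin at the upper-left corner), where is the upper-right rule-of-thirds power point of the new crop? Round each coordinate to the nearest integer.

(1510, 132)

2915/397 > 4/5, so the 4:5 crop keeps the full height 397 and trims width to 397 × 4/5 = 317.60 px.
Left offset = (2915 − 317.60)/2 = 1298.70 px; top offset = 0.
Upper-right is two-thirds across and one-third down within the crop:
x = 1298.70 + 2 × 317.60/3 ≈ 1510; y = 0.00 + 1 × 397.00/3 ≈ 132.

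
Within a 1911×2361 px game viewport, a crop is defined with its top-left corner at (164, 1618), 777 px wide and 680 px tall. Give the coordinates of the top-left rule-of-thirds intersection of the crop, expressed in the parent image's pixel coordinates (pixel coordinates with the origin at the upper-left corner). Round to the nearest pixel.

x = 423 px, y = 1845 px

One third of the crop width 777 is 259.00 px.
One third of the crop height 680 is 226.67 px.
The top-left point is one-third across and one-third down within the crop:
x = 164 + 1 × 259.00 ≈ 423; y = 1618 + 1 × 226.67 ≈ 1845.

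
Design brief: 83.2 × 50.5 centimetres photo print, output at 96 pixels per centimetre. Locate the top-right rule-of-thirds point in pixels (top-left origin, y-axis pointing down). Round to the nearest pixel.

x = 5325 px, y = 1616 px

In pixels the canvas is 83.2 × 96 = 7987.2 wide and 50.5 × 96 = 4848 tall.
The top-right point is two-thirds across and one-third down:
x = 2 × 7987.2/3 ≈ 5325; y = 1 × 4848/3 ≈ 1616.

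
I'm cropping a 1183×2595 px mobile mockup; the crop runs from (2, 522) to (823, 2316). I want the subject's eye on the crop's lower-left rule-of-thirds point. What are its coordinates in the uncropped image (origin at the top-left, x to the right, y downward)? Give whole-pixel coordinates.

x = 276 px, y = 1718 px

Crop width = 823 − 2 = 821 px; one third is 273.67 px.
Crop height = 2316 − 522 = 1794 px; one third is 598.00 px.
The lower-left point is one-third across and two-thirds down within the crop:
x = 2 + 1 × 273.67 ≈ 276; y = 522 + 2 × 598.00 ≈ 1718.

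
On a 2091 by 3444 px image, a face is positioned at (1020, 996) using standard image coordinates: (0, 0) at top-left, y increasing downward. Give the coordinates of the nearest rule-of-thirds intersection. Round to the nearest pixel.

Third lines: x ∈ {697, 1394}, y ∈ {1148, 2296}.
1020 is closer to x = 697; 996 is closer to y = 1148.
So the nearest intersection is the upper-left power point.

x = 697 px, y = 1148 px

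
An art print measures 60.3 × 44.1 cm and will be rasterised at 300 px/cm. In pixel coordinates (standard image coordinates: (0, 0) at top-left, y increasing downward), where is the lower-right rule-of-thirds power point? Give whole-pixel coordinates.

In pixels the canvas is 60.3 × 300 = 18090 wide and 44.1 × 300 = 13230 tall.
The lower-right point is two-thirds across and two-thirds down:
x = 2 × 18090/3 ≈ 12060; y = 2 × 13230/3 ≈ 8820.

(12060, 8820)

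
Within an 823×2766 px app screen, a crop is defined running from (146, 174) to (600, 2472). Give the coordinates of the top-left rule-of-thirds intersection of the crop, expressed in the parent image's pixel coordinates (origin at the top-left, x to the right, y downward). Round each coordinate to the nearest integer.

Crop width = 600 − 146 = 454 px; one third is 151.33 px.
Crop height = 2472 − 174 = 2298 px; one third is 766.00 px.
The top-left point is one-third across and one-third down within the crop:
x = 146 + 1 × 151.33 ≈ 297; y = 174 + 1 × 766.00 ≈ 940.

x = 297 px, y = 940 px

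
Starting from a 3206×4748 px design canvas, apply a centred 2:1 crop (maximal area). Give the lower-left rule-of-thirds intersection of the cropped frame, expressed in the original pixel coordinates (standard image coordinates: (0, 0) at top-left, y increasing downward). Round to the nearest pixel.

(1069, 2641)

3206/4748 < 2/1, so the 2:1 crop keeps the full width 3206 and trims height to 3206 × 1/2 = 1603.00 px.
Top offset = (4748 − 1603.00)/2 = 1572.50 px; left offset = 0.
Lower-left is one-third across and two-thirds down within the crop:
x = 0.00 + 1 × 3206.00/3 ≈ 1069; y = 1572.50 + 2 × 1603.00/3 ≈ 2641.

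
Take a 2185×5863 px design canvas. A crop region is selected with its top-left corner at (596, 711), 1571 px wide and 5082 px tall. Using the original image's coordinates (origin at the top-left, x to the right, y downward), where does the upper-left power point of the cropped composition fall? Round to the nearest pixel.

x = 1120 px, y = 2405 px

One third of the crop width 1571 is 523.67 px.
One third of the crop height 5082 is 1694.00 px.
The upper-left point is one-third across and one-third down within the crop:
x = 596 + 1 × 523.67 ≈ 1120; y = 711 + 1 × 1694.00 ≈ 2405.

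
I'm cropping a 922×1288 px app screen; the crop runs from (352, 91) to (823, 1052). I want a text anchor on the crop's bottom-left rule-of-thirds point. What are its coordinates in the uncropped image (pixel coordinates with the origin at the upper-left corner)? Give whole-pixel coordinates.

Crop width = 823 − 352 = 471 px; one third is 157.00 px.
Crop height = 1052 − 91 = 961 px; one third is 320.33 px.
The bottom-left point is one-third across and two-thirds down within the crop:
x = 352 + 1 × 157.00 ≈ 509; y = 91 + 2 × 320.33 ≈ 732.

(509, 732)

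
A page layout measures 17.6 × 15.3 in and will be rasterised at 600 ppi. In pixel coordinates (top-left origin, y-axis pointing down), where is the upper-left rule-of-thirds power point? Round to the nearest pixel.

In pixels the canvas is 17.6 × 600 = 10560 wide and 15.3 × 600 = 9180 tall.
The upper-left point is one-third across and one-third down:
x = 1 × 10560/3 ≈ 3520; y = 1 × 9180/3 ≈ 3060.

(3520, 3060)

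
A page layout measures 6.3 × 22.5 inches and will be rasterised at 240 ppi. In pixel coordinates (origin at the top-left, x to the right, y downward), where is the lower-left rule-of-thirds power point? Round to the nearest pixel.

In pixels the canvas is 6.3 × 240 = 1512 wide and 22.5 × 240 = 5400 tall.
The lower-left point is one-third across and two-thirds down:
x = 1 × 1512/3 ≈ 504; y = 2 × 5400/3 ≈ 3600.

(504, 3600)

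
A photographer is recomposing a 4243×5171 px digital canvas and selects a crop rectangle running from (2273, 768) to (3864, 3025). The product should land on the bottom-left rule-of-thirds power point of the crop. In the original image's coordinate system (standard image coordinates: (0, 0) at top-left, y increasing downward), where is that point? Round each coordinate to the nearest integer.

x = 2803 px, y = 2273 px

Crop width = 3864 − 2273 = 1591 px; one third is 530.33 px.
Crop height = 3025 − 768 = 2257 px; one third is 752.33 px.
The bottom-left point is one-third across and two-thirds down within the crop:
x = 2273 + 1 × 530.33 ≈ 2803; y = 768 + 2 × 752.33 ≈ 2273.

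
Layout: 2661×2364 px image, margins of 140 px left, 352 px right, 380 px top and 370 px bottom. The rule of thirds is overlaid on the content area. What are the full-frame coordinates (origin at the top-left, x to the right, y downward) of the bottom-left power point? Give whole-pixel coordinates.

x = 863 px, y = 1456 px

Content width = 2661 − 140 − 352 = 2169 px; content height = 2364 − 380 − 370 = 1614 px.
Bottom-left is one-third across and two-thirds down within the content area.
x = 140 + 1 × 2169/3 = 140 + 723.00 ≈ 863
y = 380 + 2 × 1614/3 = 380 + 1076.00 ≈ 1456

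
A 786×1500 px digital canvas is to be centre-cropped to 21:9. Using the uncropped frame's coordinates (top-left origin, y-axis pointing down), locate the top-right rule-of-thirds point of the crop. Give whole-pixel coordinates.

x = 524 px, y = 694 px

786/1500 < 21/9, so the 21:9 crop keeps the full width 786 and trims height to 786 × 9/21 = 336.86 px.
Top offset = (1500 − 336.86)/2 = 581.57 px; left offset = 0.
Top-right is two-thirds across and one-third down within the crop:
x = 0.00 + 2 × 786.00/3 ≈ 524; y = 581.57 + 1 × 336.86/3 ≈ 694.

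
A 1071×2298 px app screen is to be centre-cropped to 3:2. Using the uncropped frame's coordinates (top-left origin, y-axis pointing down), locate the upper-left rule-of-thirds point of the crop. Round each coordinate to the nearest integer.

(357, 1030)

1071/2298 < 3/2, so the 3:2 crop keeps the full width 1071 and trims height to 1071 × 2/3 = 714.00 px.
Top offset = (2298 − 714.00)/2 = 792.00 px; left offset = 0.
Upper-left is one-third across and one-third down within the crop:
x = 0.00 + 1 × 1071.00/3 ≈ 357; y = 792.00 + 1 × 714.00/3 ≈ 1030.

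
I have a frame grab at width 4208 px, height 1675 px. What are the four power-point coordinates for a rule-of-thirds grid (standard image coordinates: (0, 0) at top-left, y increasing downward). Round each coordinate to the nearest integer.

(1403, 558), (2805, 558), (1403, 1117), (2805, 1117)

One third of 4208 is 1402.67; one third of 1675 is 558.33.
Vertical third lines at x = 1403 and x = 2805; horizontal third lines at y = 558 and y = 1117.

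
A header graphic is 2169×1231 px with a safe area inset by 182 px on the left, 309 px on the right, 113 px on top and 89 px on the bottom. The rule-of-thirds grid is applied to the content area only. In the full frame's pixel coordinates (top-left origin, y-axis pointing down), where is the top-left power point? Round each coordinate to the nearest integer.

Content width = 2169 − 182 − 309 = 1678 px; content height = 1231 − 113 − 89 = 1029 px.
Top-left is one-third across and one-third down within the content area.
x = 182 + 1 × 1678/3 = 182 + 559.33 ≈ 741
y = 113 + 1 × 1029/3 = 113 + 343.00 ≈ 456

x = 741 px, y = 456 px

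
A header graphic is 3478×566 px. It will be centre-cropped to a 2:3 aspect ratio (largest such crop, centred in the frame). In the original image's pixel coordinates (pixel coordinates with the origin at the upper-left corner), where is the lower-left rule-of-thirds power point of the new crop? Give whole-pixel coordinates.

(1676, 377)

3478/566 > 2/3, so the 2:3 crop keeps the full height 566 and trims width to 566 × 2/3 = 377.33 px.
Left offset = (3478 − 377.33)/2 = 1550.33 px; top offset = 0.
Lower-left is one-third across and two-thirds down within the crop:
x = 1550.33 + 1 × 377.33/3 ≈ 1676; y = 0.00 + 2 × 566.00/3 ≈ 377.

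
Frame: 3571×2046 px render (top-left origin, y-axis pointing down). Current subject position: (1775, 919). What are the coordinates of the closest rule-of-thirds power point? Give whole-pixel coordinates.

x = 1190 px, y = 682 px

Third lines: x ∈ {1190, 2381}, y ∈ {682, 1364}.
1775 is closer to x = 1190; 919 is closer to y = 682.
So the nearest intersection is the upper-left power point.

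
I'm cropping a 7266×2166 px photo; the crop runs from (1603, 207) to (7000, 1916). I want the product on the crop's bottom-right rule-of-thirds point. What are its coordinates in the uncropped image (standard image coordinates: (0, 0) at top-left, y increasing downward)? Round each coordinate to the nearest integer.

Crop width = 7000 − 1603 = 5397 px; one third is 1799.00 px.
Crop height = 1916 − 207 = 1709 px; one third is 569.67 px.
The bottom-right point is two-thirds across and two-thirds down within the crop:
x = 1603 + 2 × 1799.00 ≈ 5201; y = 207 + 2 × 569.67 ≈ 1346.

x = 5201 px, y = 1346 px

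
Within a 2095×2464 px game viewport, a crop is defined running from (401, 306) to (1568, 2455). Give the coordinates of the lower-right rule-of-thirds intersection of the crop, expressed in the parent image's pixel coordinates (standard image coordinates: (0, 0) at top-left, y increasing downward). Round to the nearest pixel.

Crop width = 1568 − 401 = 1167 px; one third is 389.00 px.
Crop height = 2455 − 306 = 2149 px; one third is 716.33 px.
The lower-right point is two-thirds across and two-thirds down within the crop:
x = 401 + 2 × 389.00 ≈ 1179; y = 306 + 2 × 716.33 ≈ 1739.

(1179, 1739)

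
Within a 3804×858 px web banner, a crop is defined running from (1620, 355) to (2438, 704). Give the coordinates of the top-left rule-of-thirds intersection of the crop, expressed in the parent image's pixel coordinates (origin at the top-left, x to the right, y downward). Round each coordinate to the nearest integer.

Crop width = 2438 − 1620 = 818 px; one third is 272.67 px.
Crop height = 704 − 355 = 349 px; one third is 116.33 px.
The top-left point is one-third across and one-third down within the crop:
x = 1620 + 1 × 272.67 ≈ 1893; y = 355 + 1 × 116.33 ≈ 471.

(1893, 471)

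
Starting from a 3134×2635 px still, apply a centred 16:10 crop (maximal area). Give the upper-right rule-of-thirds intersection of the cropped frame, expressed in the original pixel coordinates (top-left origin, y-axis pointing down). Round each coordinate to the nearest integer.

(2089, 991)

3134/2635 < 16/10, so the 16:10 crop keeps the full width 3134 and trims height to 3134 × 10/16 = 1958.75 px.
Top offset = (2635 − 1958.75)/2 = 338.12 px; left offset = 0.
Upper-right is two-thirds across and one-third down within the crop:
x = 0.00 + 2 × 3134.00/3 ≈ 2089; y = 338.12 + 1 × 1958.75/3 ≈ 991.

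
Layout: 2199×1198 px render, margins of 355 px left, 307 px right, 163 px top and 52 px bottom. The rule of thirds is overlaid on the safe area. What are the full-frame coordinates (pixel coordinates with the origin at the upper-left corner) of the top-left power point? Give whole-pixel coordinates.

x = 867 px, y = 491 px

Content width = 2199 − 355 − 307 = 1537 px; content height = 1198 − 163 − 52 = 983 px.
Top-left is one-third across and one-third down within the safe area.
x = 355 + 1 × 1537/3 = 355 + 512.33 ≈ 867
y = 163 + 1 × 983/3 = 163 + 327.67 ≈ 491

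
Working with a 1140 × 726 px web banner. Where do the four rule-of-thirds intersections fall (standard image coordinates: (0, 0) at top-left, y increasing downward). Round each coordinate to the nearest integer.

(380, 242), (760, 242), (380, 484), (760, 484)

One third of 1140 is 380; one third of 726 is 242.
Vertical third lines at x = 380 and x = 760; horizontal third lines at y = 242 and y = 484.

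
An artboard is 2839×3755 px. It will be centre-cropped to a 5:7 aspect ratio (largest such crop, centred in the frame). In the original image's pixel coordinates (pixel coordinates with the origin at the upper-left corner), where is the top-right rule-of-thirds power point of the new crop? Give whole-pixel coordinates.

(1867, 1252)

2839/3755 > 5/7, so the 5:7 crop keeps the full height 3755 and trims width to 3755 × 5/7 = 2682.14 px.
Left offset = (2839 − 2682.14)/2 = 78.43 px; top offset = 0.
Top-right is two-thirds across and one-third down within the crop:
x = 78.43 + 2 × 2682.14/3 ≈ 1867; y = 0.00 + 1 × 3755.00/3 ≈ 1252.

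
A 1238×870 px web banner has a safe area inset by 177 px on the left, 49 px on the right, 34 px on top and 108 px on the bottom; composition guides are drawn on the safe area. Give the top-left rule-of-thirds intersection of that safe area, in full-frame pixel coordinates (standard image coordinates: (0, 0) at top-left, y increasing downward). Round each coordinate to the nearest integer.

Content width = 1238 − 177 − 49 = 1012 px; content height = 870 − 34 − 108 = 728 px.
Top-left is one-third across and one-third down within the safe area.
x = 177 + 1 × 1012/3 = 177 + 337.33 ≈ 514
y = 34 + 1 × 728/3 = 34 + 242.67 ≈ 277

(514, 277)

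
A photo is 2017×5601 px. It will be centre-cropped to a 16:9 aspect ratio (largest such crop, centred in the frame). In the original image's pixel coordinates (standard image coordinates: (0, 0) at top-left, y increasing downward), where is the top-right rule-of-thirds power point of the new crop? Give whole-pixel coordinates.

2017/5601 < 16/9, so the 16:9 crop keeps the full width 2017 and trims height to 2017 × 9/16 = 1134.56 px.
Top offset = (5601 − 1134.56)/2 = 2233.22 px; left offset = 0.
Top-right is two-thirds across and one-third down within the crop:
x = 0.00 + 2 × 2017.00/3 ≈ 1345; y = 2233.22 + 1 × 1134.56/3 ≈ 2611.

(1345, 2611)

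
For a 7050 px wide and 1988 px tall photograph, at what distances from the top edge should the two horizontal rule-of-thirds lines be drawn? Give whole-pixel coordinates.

1988 / 3 = 662.67, so the horizontal lines sit at one and two thirds of 1988.

y = 663 px and y = 1325 px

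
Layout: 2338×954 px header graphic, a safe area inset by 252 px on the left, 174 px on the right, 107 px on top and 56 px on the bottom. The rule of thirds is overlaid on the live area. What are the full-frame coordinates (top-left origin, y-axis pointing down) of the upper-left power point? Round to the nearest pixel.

Content width = 2338 − 252 − 174 = 1912 px; content height = 954 − 107 − 56 = 791 px.
Upper-left is one-third across and one-third down within the live area.
x = 252 + 1 × 1912/3 = 252 + 637.33 ≈ 889
y = 107 + 1 × 791/3 = 107 + 263.67 ≈ 371

(889, 371)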